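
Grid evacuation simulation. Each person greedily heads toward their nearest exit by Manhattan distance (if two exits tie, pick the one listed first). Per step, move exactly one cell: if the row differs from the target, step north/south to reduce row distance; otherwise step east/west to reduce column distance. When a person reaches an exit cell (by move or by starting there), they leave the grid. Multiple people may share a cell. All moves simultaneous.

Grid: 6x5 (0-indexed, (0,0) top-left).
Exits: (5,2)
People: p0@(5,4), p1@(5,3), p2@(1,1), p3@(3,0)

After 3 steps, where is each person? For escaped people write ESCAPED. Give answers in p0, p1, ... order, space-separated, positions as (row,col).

Step 1: p0:(5,4)->(5,3) | p1:(5,3)->(5,2)->EXIT | p2:(1,1)->(2,1) | p3:(3,0)->(4,0)
Step 2: p0:(5,3)->(5,2)->EXIT | p1:escaped | p2:(2,1)->(3,1) | p3:(4,0)->(5,0)
Step 3: p0:escaped | p1:escaped | p2:(3,1)->(4,1) | p3:(5,0)->(5,1)

ESCAPED ESCAPED (4,1) (5,1)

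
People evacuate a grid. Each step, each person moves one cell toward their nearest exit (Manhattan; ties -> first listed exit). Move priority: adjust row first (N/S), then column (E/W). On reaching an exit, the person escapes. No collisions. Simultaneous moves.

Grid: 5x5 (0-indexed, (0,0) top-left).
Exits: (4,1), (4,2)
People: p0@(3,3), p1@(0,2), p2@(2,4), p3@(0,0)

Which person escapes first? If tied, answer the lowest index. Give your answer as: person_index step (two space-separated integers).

Answer: 0 2

Derivation:
Step 1: p0:(3,3)->(4,3) | p1:(0,2)->(1,2) | p2:(2,4)->(3,4) | p3:(0,0)->(1,0)
Step 2: p0:(4,3)->(4,2)->EXIT | p1:(1,2)->(2,2) | p2:(3,4)->(4,4) | p3:(1,0)->(2,0)
Step 3: p0:escaped | p1:(2,2)->(3,2) | p2:(4,4)->(4,3) | p3:(2,0)->(3,0)
Step 4: p0:escaped | p1:(3,2)->(4,2)->EXIT | p2:(4,3)->(4,2)->EXIT | p3:(3,0)->(4,0)
Step 5: p0:escaped | p1:escaped | p2:escaped | p3:(4,0)->(4,1)->EXIT
Exit steps: [2, 4, 4, 5]
First to escape: p0 at step 2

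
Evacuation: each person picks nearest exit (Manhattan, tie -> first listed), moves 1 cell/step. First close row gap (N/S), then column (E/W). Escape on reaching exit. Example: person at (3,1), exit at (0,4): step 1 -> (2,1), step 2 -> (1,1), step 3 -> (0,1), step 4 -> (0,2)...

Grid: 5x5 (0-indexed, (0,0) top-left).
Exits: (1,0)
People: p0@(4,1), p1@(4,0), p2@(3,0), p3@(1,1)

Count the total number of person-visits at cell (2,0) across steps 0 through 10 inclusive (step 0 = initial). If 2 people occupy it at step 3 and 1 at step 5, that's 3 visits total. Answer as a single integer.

Step 0: p0@(4,1) p1@(4,0) p2@(3,0) p3@(1,1) -> at (2,0): 0 [-], cum=0
Step 1: p0@(3,1) p1@(3,0) p2@(2,0) p3@ESC -> at (2,0): 1 [p2], cum=1
Step 2: p0@(2,1) p1@(2,0) p2@ESC p3@ESC -> at (2,0): 1 [p1], cum=2
Step 3: p0@(1,1) p1@ESC p2@ESC p3@ESC -> at (2,0): 0 [-], cum=2
Step 4: p0@ESC p1@ESC p2@ESC p3@ESC -> at (2,0): 0 [-], cum=2
Total visits = 2

Answer: 2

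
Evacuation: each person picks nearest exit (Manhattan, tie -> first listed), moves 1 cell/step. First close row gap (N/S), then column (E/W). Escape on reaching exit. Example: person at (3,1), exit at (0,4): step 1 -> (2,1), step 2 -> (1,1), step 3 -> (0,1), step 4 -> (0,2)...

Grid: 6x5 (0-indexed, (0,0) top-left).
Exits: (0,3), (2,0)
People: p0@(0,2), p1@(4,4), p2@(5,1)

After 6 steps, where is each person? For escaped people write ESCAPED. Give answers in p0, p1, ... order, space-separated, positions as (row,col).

Step 1: p0:(0,2)->(0,3)->EXIT | p1:(4,4)->(3,4) | p2:(5,1)->(4,1)
Step 2: p0:escaped | p1:(3,4)->(2,4) | p2:(4,1)->(3,1)
Step 3: p0:escaped | p1:(2,4)->(1,4) | p2:(3,1)->(2,1)
Step 4: p0:escaped | p1:(1,4)->(0,4) | p2:(2,1)->(2,0)->EXIT
Step 5: p0:escaped | p1:(0,4)->(0,3)->EXIT | p2:escaped

ESCAPED ESCAPED ESCAPED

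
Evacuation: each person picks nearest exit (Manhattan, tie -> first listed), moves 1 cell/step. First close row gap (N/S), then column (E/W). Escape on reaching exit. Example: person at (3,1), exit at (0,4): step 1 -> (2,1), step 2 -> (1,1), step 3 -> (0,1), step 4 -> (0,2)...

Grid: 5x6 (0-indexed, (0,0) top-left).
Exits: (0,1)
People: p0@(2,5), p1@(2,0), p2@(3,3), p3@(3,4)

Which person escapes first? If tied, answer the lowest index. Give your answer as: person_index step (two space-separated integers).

Answer: 1 3

Derivation:
Step 1: p0:(2,5)->(1,5) | p1:(2,0)->(1,0) | p2:(3,3)->(2,3) | p3:(3,4)->(2,4)
Step 2: p0:(1,5)->(0,5) | p1:(1,0)->(0,0) | p2:(2,3)->(1,3) | p3:(2,4)->(1,4)
Step 3: p0:(0,5)->(0,4) | p1:(0,0)->(0,1)->EXIT | p2:(1,3)->(0,3) | p3:(1,4)->(0,4)
Step 4: p0:(0,4)->(0,3) | p1:escaped | p2:(0,3)->(0,2) | p3:(0,4)->(0,3)
Step 5: p0:(0,3)->(0,2) | p1:escaped | p2:(0,2)->(0,1)->EXIT | p3:(0,3)->(0,2)
Step 6: p0:(0,2)->(0,1)->EXIT | p1:escaped | p2:escaped | p3:(0,2)->(0,1)->EXIT
Exit steps: [6, 3, 5, 6]
First to escape: p1 at step 3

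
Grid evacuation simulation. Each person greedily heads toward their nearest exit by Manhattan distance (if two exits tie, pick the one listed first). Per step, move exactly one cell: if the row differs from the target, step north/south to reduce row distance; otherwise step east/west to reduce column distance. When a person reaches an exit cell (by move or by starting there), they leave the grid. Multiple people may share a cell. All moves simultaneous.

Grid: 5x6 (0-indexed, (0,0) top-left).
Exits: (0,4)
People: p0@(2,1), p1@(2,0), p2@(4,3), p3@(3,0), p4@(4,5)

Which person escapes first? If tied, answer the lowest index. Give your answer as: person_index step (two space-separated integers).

Answer: 0 5

Derivation:
Step 1: p0:(2,1)->(1,1) | p1:(2,0)->(1,0) | p2:(4,3)->(3,3) | p3:(3,0)->(2,0) | p4:(4,5)->(3,5)
Step 2: p0:(1,1)->(0,1) | p1:(1,0)->(0,0) | p2:(3,3)->(2,3) | p3:(2,0)->(1,0) | p4:(3,5)->(2,5)
Step 3: p0:(0,1)->(0,2) | p1:(0,0)->(0,1) | p2:(2,3)->(1,3) | p3:(1,0)->(0,0) | p4:(2,5)->(1,5)
Step 4: p0:(0,2)->(0,3) | p1:(0,1)->(0,2) | p2:(1,3)->(0,3) | p3:(0,0)->(0,1) | p4:(1,5)->(0,5)
Step 5: p0:(0,3)->(0,4)->EXIT | p1:(0,2)->(0,3) | p2:(0,3)->(0,4)->EXIT | p3:(0,1)->(0,2) | p4:(0,5)->(0,4)->EXIT
Step 6: p0:escaped | p1:(0,3)->(0,4)->EXIT | p2:escaped | p3:(0,2)->(0,3) | p4:escaped
Step 7: p0:escaped | p1:escaped | p2:escaped | p3:(0,3)->(0,4)->EXIT | p4:escaped
Exit steps: [5, 6, 5, 7, 5]
First to escape: p0 at step 5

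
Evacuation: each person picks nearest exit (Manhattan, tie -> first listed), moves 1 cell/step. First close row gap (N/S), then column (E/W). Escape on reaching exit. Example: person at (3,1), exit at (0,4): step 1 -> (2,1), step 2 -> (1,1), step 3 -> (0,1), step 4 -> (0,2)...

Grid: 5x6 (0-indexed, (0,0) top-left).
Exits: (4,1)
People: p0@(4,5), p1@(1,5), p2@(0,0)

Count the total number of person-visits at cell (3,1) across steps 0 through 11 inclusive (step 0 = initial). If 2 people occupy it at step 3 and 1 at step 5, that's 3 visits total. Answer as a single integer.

Answer: 0

Derivation:
Step 0: p0@(4,5) p1@(1,5) p2@(0,0) -> at (3,1): 0 [-], cum=0
Step 1: p0@(4,4) p1@(2,5) p2@(1,0) -> at (3,1): 0 [-], cum=0
Step 2: p0@(4,3) p1@(3,5) p2@(2,0) -> at (3,1): 0 [-], cum=0
Step 3: p0@(4,2) p1@(4,5) p2@(3,0) -> at (3,1): 0 [-], cum=0
Step 4: p0@ESC p1@(4,4) p2@(4,0) -> at (3,1): 0 [-], cum=0
Step 5: p0@ESC p1@(4,3) p2@ESC -> at (3,1): 0 [-], cum=0
Step 6: p0@ESC p1@(4,2) p2@ESC -> at (3,1): 0 [-], cum=0
Step 7: p0@ESC p1@ESC p2@ESC -> at (3,1): 0 [-], cum=0
Total visits = 0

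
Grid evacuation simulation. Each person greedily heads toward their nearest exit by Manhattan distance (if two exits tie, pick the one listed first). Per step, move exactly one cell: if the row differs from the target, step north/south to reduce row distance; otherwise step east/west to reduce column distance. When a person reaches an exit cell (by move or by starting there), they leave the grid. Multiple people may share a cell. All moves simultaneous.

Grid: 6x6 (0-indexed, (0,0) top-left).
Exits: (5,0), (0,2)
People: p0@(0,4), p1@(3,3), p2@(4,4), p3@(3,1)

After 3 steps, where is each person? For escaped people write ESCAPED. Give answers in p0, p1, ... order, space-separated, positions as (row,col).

Step 1: p0:(0,4)->(0,3) | p1:(3,3)->(2,3) | p2:(4,4)->(5,4) | p3:(3,1)->(4,1)
Step 2: p0:(0,3)->(0,2)->EXIT | p1:(2,3)->(1,3) | p2:(5,4)->(5,3) | p3:(4,1)->(5,1)
Step 3: p0:escaped | p1:(1,3)->(0,3) | p2:(5,3)->(5,2) | p3:(5,1)->(5,0)->EXIT

ESCAPED (0,3) (5,2) ESCAPED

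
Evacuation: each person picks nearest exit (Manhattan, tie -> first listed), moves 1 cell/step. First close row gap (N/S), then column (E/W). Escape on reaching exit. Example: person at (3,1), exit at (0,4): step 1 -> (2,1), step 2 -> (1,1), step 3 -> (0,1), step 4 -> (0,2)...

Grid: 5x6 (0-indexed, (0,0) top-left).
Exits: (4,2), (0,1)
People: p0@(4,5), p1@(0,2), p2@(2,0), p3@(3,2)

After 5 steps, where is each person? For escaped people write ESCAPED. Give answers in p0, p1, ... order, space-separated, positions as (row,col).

Step 1: p0:(4,5)->(4,4) | p1:(0,2)->(0,1)->EXIT | p2:(2,0)->(1,0) | p3:(3,2)->(4,2)->EXIT
Step 2: p0:(4,4)->(4,3) | p1:escaped | p2:(1,0)->(0,0) | p3:escaped
Step 3: p0:(4,3)->(4,2)->EXIT | p1:escaped | p2:(0,0)->(0,1)->EXIT | p3:escaped

ESCAPED ESCAPED ESCAPED ESCAPED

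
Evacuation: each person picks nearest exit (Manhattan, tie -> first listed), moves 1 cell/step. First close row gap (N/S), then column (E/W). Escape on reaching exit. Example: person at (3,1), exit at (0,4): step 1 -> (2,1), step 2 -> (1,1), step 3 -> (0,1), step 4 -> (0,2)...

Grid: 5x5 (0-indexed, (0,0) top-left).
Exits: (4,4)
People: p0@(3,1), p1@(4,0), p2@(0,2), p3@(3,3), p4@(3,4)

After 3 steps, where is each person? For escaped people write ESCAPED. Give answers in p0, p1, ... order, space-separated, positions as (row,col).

Step 1: p0:(3,1)->(4,1) | p1:(4,0)->(4,1) | p2:(0,2)->(1,2) | p3:(3,3)->(4,3) | p4:(3,4)->(4,4)->EXIT
Step 2: p0:(4,1)->(4,2) | p1:(4,1)->(4,2) | p2:(1,2)->(2,2) | p3:(4,3)->(4,4)->EXIT | p4:escaped
Step 3: p0:(4,2)->(4,3) | p1:(4,2)->(4,3) | p2:(2,2)->(3,2) | p3:escaped | p4:escaped

(4,3) (4,3) (3,2) ESCAPED ESCAPED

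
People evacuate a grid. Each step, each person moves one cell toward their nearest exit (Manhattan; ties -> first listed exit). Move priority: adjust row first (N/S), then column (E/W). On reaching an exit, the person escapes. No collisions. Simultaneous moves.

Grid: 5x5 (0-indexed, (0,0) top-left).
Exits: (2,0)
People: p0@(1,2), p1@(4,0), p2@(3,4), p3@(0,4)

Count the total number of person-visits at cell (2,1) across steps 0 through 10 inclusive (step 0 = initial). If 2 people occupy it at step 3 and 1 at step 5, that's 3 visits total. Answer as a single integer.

Answer: 3

Derivation:
Step 0: p0@(1,2) p1@(4,0) p2@(3,4) p3@(0,4) -> at (2,1): 0 [-], cum=0
Step 1: p0@(2,2) p1@(3,0) p2@(2,4) p3@(1,4) -> at (2,1): 0 [-], cum=0
Step 2: p0@(2,1) p1@ESC p2@(2,3) p3@(2,4) -> at (2,1): 1 [p0], cum=1
Step 3: p0@ESC p1@ESC p2@(2,2) p3@(2,3) -> at (2,1): 0 [-], cum=1
Step 4: p0@ESC p1@ESC p2@(2,1) p3@(2,2) -> at (2,1): 1 [p2], cum=2
Step 5: p0@ESC p1@ESC p2@ESC p3@(2,1) -> at (2,1): 1 [p3], cum=3
Step 6: p0@ESC p1@ESC p2@ESC p3@ESC -> at (2,1): 0 [-], cum=3
Total visits = 3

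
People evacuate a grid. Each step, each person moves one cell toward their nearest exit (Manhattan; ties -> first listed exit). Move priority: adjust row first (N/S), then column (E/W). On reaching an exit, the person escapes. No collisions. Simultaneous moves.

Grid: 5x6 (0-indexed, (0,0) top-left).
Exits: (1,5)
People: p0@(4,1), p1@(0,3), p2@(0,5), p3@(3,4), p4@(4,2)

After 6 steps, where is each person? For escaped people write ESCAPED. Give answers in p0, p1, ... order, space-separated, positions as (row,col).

Step 1: p0:(4,1)->(3,1) | p1:(0,3)->(1,3) | p2:(0,5)->(1,5)->EXIT | p3:(3,4)->(2,4) | p4:(4,2)->(3,2)
Step 2: p0:(3,1)->(2,1) | p1:(1,3)->(1,4) | p2:escaped | p3:(2,4)->(1,4) | p4:(3,2)->(2,2)
Step 3: p0:(2,1)->(1,1) | p1:(1,4)->(1,5)->EXIT | p2:escaped | p3:(1,4)->(1,5)->EXIT | p4:(2,2)->(1,2)
Step 4: p0:(1,1)->(1,2) | p1:escaped | p2:escaped | p3:escaped | p4:(1,2)->(1,3)
Step 5: p0:(1,2)->(1,3) | p1:escaped | p2:escaped | p3:escaped | p4:(1,3)->(1,4)
Step 6: p0:(1,3)->(1,4) | p1:escaped | p2:escaped | p3:escaped | p4:(1,4)->(1,5)->EXIT

(1,4) ESCAPED ESCAPED ESCAPED ESCAPED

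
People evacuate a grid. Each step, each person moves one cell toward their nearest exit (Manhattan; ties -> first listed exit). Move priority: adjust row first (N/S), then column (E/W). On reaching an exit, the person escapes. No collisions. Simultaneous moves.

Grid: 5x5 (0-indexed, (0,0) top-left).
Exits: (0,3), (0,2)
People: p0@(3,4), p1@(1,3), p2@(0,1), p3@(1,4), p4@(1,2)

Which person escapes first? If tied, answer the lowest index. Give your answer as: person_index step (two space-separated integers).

Answer: 1 1

Derivation:
Step 1: p0:(3,4)->(2,4) | p1:(1,3)->(0,3)->EXIT | p2:(0,1)->(0,2)->EXIT | p3:(1,4)->(0,4) | p4:(1,2)->(0,2)->EXIT
Step 2: p0:(2,4)->(1,4) | p1:escaped | p2:escaped | p3:(0,4)->(0,3)->EXIT | p4:escaped
Step 3: p0:(1,4)->(0,4) | p1:escaped | p2:escaped | p3:escaped | p4:escaped
Step 4: p0:(0,4)->(0,3)->EXIT | p1:escaped | p2:escaped | p3:escaped | p4:escaped
Exit steps: [4, 1, 1, 2, 1]
First to escape: p1 at step 1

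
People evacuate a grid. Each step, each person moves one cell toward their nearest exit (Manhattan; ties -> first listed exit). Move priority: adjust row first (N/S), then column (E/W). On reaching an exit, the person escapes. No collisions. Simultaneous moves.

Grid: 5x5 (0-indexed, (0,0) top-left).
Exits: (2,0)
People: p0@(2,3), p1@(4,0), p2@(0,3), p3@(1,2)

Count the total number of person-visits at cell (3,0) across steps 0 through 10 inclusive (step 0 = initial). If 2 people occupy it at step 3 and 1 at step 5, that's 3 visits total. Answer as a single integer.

Step 0: p0@(2,3) p1@(4,0) p2@(0,3) p3@(1,2) -> at (3,0): 0 [-], cum=0
Step 1: p0@(2,2) p1@(3,0) p2@(1,3) p3@(2,2) -> at (3,0): 1 [p1], cum=1
Step 2: p0@(2,1) p1@ESC p2@(2,3) p3@(2,1) -> at (3,0): 0 [-], cum=1
Step 3: p0@ESC p1@ESC p2@(2,2) p3@ESC -> at (3,0): 0 [-], cum=1
Step 4: p0@ESC p1@ESC p2@(2,1) p3@ESC -> at (3,0): 0 [-], cum=1
Step 5: p0@ESC p1@ESC p2@ESC p3@ESC -> at (3,0): 0 [-], cum=1
Total visits = 1

Answer: 1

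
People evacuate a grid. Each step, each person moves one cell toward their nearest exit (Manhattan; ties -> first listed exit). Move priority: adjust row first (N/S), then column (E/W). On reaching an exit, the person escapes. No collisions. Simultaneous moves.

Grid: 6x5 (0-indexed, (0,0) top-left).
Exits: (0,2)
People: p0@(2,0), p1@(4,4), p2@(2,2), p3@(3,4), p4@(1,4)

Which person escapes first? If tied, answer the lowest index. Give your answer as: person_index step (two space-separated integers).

Step 1: p0:(2,0)->(1,0) | p1:(4,4)->(3,4) | p2:(2,2)->(1,2) | p3:(3,4)->(2,4) | p4:(1,4)->(0,4)
Step 2: p0:(1,0)->(0,0) | p1:(3,4)->(2,4) | p2:(1,2)->(0,2)->EXIT | p3:(2,4)->(1,4) | p4:(0,4)->(0,3)
Step 3: p0:(0,0)->(0,1) | p1:(2,4)->(1,4) | p2:escaped | p3:(1,4)->(0,4) | p4:(0,3)->(0,2)->EXIT
Step 4: p0:(0,1)->(0,2)->EXIT | p1:(1,4)->(0,4) | p2:escaped | p3:(0,4)->(0,3) | p4:escaped
Step 5: p0:escaped | p1:(0,4)->(0,3) | p2:escaped | p3:(0,3)->(0,2)->EXIT | p4:escaped
Step 6: p0:escaped | p1:(0,3)->(0,2)->EXIT | p2:escaped | p3:escaped | p4:escaped
Exit steps: [4, 6, 2, 5, 3]
First to escape: p2 at step 2

Answer: 2 2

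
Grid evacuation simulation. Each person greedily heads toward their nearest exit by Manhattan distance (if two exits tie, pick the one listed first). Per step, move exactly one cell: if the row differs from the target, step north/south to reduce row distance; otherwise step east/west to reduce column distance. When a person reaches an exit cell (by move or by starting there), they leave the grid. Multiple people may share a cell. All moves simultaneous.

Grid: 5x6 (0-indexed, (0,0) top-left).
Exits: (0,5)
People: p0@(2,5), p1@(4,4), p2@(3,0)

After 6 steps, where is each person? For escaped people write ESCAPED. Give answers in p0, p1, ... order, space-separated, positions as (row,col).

Step 1: p0:(2,5)->(1,5) | p1:(4,4)->(3,4) | p2:(3,0)->(2,0)
Step 2: p0:(1,5)->(0,5)->EXIT | p1:(3,4)->(2,4) | p2:(2,0)->(1,0)
Step 3: p0:escaped | p1:(2,4)->(1,4) | p2:(1,0)->(0,0)
Step 4: p0:escaped | p1:(1,4)->(0,4) | p2:(0,0)->(0,1)
Step 5: p0:escaped | p1:(0,4)->(0,5)->EXIT | p2:(0,1)->(0,2)
Step 6: p0:escaped | p1:escaped | p2:(0,2)->(0,3)

ESCAPED ESCAPED (0,3)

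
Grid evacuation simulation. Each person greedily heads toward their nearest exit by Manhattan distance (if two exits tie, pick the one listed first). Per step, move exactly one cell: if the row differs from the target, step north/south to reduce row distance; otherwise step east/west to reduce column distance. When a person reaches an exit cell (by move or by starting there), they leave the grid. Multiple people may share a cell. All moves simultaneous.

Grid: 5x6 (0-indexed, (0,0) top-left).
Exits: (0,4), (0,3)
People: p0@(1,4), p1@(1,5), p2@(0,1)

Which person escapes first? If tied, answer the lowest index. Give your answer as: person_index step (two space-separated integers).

Step 1: p0:(1,4)->(0,4)->EXIT | p1:(1,5)->(0,5) | p2:(0,1)->(0,2)
Step 2: p0:escaped | p1:(0,5)->(0,4)->EXIT | p2:(0,2)->(0,3)->EXIT
Exit steps: [1, 2, 2]
First to escape: p0 at step 1

Answer: 0 1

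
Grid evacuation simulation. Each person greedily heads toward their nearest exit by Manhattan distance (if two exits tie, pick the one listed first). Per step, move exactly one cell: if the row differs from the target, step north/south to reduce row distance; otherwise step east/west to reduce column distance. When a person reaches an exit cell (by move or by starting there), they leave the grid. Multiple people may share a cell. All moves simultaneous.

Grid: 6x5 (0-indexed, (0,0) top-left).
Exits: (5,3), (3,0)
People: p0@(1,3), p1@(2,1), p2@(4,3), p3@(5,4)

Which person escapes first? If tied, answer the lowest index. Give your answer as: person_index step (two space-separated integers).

Answer: 2 1

Derivation:
Step 1: p0:(1,3)->(2,3) | p1:(2,1)->(3,1) | p2:(4,3)->(5,3)->EXIT | p3:(5,4)->(5,3)->EXIT
Step 2: p0:(2,3)->(3,3) | p1:(3,1)->(3,0)->EXIT | p2:escaped | p3:escaped
Step 3: p0:(3,3)->(4,3) | p1:escaped | p2:escaped | p3:escaped
Step 4: p0:(4,3)->(5,3)->EXIT | p1:escaped | p2:escaped | p3:escaped
Exit steps: [4, 2, 1, 1]
First to escape: p2 at step 1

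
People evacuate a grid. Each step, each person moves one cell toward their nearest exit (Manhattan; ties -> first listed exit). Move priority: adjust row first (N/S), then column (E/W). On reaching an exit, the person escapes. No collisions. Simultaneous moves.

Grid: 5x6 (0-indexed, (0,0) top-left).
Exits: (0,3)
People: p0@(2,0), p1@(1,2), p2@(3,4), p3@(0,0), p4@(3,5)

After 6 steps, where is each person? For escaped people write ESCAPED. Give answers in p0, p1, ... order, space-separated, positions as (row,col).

Step 1: p0:(2,0)->(1,0) | p1:(1,2)->(0,2) | p2:(3,4)->(2,4) | p3:(0,0)->(0,1) | p4:(3,5)->(2,5)
Step 2: p0:(1,0)->(0,0) | p1:(0,2)->(0,3)->EXIT | p2:(2,4)->(1,4) | p3:(0,1)->(0,2) | p4:(2,5)->(1,5)
Step 3: p0:(0,0)->(0,1) | p1:escaped | p2:(1,4)->(0,4) | p3:(0,2)->(0,3)->EXIT | p4:(1,5)->(0,5)
Step 4: p0:(0,1)->(0,2) | p1:escaped | p2:(0,4)->(0,3)->EXIT | p3:escaped | p4:(0,5)->(0,4)
Step 5: p0:(0,2)->(0,3)->EXIT | p1:escaped | p2:escaped | p3:escaped | p4:(0,4)->(0,3)->EXIT

ESCAPED ESCAPED ESCAPED ESCAPED ESCAPED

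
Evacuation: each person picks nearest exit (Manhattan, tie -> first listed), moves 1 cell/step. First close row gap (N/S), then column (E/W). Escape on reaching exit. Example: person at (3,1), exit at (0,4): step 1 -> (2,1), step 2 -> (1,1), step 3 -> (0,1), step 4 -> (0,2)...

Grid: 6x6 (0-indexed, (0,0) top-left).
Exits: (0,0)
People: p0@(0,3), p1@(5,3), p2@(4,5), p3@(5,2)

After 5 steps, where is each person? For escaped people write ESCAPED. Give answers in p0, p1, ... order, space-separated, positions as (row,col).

Step 1: p0:(0,3)->(0,2) | p1:(5,3)->(4,3) | p2:(4,5)->(3,5) | p3:(5,2)->(4,2)
Step 2: p0:(0,2)->(0,1) | p1:(4,3)->(3,3) | p2:(3,5)->(2,5) | p3:(4,2)->(3,2)
Step 3: p0:(0,1)->(0,0)->EXIT | p1:(3,3)->(2,3) | p2:(2,5)->(1,5) | p3:(3,2)->(2,2)
Step 4: p0:escaped | p1:(2,3)->(1,3) | p2:(1,5)->(0,5) | p3:(2,2)->(1,2)
Step 5: p0:escaped | p1:(1,3)->(0,3) | p2:(0,5)->(0,4) | p3:(1,2)->(0,2)

ESCAPED (0,3) (0,4) (0,2)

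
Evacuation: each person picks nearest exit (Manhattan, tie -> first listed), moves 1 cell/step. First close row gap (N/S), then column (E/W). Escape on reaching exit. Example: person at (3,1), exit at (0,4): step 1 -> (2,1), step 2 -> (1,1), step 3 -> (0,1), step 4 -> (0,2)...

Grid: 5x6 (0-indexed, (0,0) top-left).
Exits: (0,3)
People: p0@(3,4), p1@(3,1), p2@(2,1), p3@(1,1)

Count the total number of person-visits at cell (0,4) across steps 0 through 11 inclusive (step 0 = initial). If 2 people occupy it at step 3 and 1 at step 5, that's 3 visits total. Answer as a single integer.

Answer: 1

Derivation:
Step 0: p0@(3,4) p1@(3,1) p2@(2,1) p3@(1,1) -> at (0,4): 0 [-], cum=0
Step 1: p0@(2,4) p1@(2,1) p2@(1,1) p3@(0,1) -> at (0,4): 0 [-], cum=0
Step 2: p0@(1,4) p1@(1,1) p2@(0,1) p3@(0,2) -> at (0,4): 0 [-], cum=0
Step 3: p0@(0,4) p1@(0,1) p2@(0,2) p3@ESC -> at (0,4): 1 [p0], cum=1
Step 4: p0@ESC p1@(0,2) p2@ESC p3@ESC -> at (0,4): 0 [-], cum=1
Step 5: p0@ESC p1@ESC p2@ESC p3@ESC -> at (0,4): 0 [-], cum=1
Total visits = 1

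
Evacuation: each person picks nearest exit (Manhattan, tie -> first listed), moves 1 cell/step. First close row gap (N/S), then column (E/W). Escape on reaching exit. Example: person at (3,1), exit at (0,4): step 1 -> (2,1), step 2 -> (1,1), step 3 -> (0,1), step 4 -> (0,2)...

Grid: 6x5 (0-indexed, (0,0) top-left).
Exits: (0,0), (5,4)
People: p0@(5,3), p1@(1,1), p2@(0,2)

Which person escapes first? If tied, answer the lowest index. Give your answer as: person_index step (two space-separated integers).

Step 1: p0:(5,3)->(5,4)->EXIT | p1:(1,1)->(0,1) | p2:(0,2)->(0,1)
Step 2: p0:escaped | p1:(0,1)->(0,0)->EXIT | p2:(0,1)->(0,0)->EXIT
Exit steps: [1, 2, 2]
First to escape: p0 at step 1

Answer: 0 1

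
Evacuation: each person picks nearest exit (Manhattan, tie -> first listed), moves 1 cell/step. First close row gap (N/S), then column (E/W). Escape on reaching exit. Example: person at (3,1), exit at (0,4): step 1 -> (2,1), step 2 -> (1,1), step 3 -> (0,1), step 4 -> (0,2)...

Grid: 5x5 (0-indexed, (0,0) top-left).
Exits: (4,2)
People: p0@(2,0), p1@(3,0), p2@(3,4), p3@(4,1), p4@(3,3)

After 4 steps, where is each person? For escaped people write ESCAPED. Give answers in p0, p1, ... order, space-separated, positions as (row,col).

Step 1: p0:(2,0)->(3,0) | p1:(3,0)->(4,0) | p2:(3,4)->(4,4) | p3:(4,1)->(4,2)->EXIT | p4:(3,3)->(4,3)
Step 2: p0:(3,0)->(4,0) | p1:(4,0)->(4,1) | p2:(4,4)->(4,3) | p3:escaped | p4:(4,3)->(4,2)->EXIT
Step 3: p0:(4,0)->(4,1) | p1:(4,1)->(4,2)->EXIT | p2:(4,3)->(4,2)->EXIT | p3:escaped | p4:escaped
Step 4: p0:(4,1)->(4,2)->EXIT | p1:escaped | p2:escaped | p3:escaped | p4:escaped

ESCAPED ESCAPED ESCAPED ESCAPED ESCAPED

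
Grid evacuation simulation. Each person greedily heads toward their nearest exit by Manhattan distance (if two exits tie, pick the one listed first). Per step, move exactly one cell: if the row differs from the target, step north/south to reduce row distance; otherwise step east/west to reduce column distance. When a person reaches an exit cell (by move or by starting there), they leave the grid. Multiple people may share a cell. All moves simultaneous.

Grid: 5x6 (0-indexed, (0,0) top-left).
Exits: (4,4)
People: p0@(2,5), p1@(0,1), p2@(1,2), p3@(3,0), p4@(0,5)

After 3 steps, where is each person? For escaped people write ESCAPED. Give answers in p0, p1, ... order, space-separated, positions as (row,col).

Step 1: p0:(2,5)->(3,5) | p1:(0,1)->(1,1) | p2:(1,2)->(2,2) | p3:(3,0)->(4,0) | p4:(0,5)->(1,5)
Step 2: p0:(3,5)->(4,5) | p1:(1,1)->(2,1) | p2:(2,2)->(3,2) | p3:(4,0)->(4,1) | p4:(1,5)->(2,5)
Step 3: p0:(4,5)->(4,4)->EXIT | p1:(2,1)->(3,1) | p2:(3,2)->(4,2) | p3:(4,1)->(4,2) | p4:(2,5)->(3,5)

ESCAPED (3,1) (4,2) (4,2) (3,5)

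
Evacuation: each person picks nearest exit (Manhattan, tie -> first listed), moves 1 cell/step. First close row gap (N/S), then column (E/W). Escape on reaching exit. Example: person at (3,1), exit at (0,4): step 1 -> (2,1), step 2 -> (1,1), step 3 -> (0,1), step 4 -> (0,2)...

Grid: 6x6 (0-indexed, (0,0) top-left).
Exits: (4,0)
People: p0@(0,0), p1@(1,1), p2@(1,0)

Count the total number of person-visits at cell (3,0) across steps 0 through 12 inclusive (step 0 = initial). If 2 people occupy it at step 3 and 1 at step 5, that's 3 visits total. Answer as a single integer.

Answer: 2

Derivation:
Step 0: p0@(0,0) p1@(1,1) p2@(1,0) -> at (3,0): 0 [-], cum=0
Step 1: p0@(1,0) p1@(2,1) p2@(2,0) -> at (3,0): 0 [-], cum=0
Step 2: p0@(2,0) p1@(3,1) p2@(3,0) -> at (3,0): 1 [p2], cum=1
Step 3: p0@(3,0) p1@(4,1) p2@ESC -> at (3,0): 1 [p0], cum=2
Step 4: p0@ESC p1@ESC p2@ESC -> at (3,0): 0 [-], cum=2
Total visits = 2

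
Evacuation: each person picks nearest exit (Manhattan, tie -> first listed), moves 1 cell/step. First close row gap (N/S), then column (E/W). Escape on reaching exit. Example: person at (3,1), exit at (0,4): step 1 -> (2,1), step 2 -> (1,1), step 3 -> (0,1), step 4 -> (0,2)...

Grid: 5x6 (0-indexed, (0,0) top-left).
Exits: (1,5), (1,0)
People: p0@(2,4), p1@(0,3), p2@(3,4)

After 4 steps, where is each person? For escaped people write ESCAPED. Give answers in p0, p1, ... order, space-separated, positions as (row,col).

Step 1: p0:(2,4)->(1,4) | p1:(0,3)->(1,3) | p2:(3,4)->(2,4)
Step 2: p0:(1,4)->(1,5)->EXIT | p1:(1,3)->(1,4) | p2:(2,4)->(1,4)
Step 3: p0:escaped | p1:(1,4)->(1,5)->EXIT | p2:(1,4)->(1,5)->EXIT

ESCAPED ESCAPED ESCAPED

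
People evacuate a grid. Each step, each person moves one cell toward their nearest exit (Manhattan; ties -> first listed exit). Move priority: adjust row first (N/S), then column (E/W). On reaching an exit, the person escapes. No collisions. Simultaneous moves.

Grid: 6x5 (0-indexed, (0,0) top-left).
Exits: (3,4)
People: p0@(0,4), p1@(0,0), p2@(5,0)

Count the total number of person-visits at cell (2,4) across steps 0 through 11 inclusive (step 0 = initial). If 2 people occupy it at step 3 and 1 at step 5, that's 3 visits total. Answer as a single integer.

Answer: 1

Derivation:
Step 0: p0@(0,4) p1@(0,0) p2@(5,0) -> at (2,4): 0 [-], cum=0
Step 1: p0@(1,4) p1@(1,0) p2@(4,0) -> at (2,4): 0 [-], cum=0
Step 2: p0@(2,4) p1@(2,0) p2@(3,0) -> at (2,4): 1 [p0], cum=1
Step 3: p0@ESC p1@(3,0) p2@(3,1) -> at (2,4): 0 [-], cum=1
Step 4: p0@ESC p1@(3,1) p2@(3,2) -> at (2,4): 0 [-], cum=1
Step 5: p0@ESC p1@(3,2) p2@(3,3) -> at (2,4): 0 [-], cum=1
Step 6: p0@ESC p1@(3,3) p2@ESC -> at (2,4): 0 [-], cum=1
Step 7: p0@ESC p1@ESC p2@ESC -> at (2,4): 0 [-], cum=1
Total visits = 1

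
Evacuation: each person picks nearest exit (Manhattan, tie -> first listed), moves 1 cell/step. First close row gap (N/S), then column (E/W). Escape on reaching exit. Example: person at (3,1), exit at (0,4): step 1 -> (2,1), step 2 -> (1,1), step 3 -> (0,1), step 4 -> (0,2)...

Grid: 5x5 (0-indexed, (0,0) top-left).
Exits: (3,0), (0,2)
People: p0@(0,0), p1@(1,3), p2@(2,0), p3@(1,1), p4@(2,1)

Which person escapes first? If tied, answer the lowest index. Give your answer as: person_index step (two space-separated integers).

Step 1: p0:(0,0)->(0,1) | p1:(1,3)->(0,3) | p2:(2,0)->(3,0)->EXIT | p3:(1,1)->(0,1) | p4:(2,1)->(3,1)
Step 2: p0:(0,1)->(0,2)->EXIT | p1:(0,3)->(0,2)->EXIT | p2:escaped | p3:(0,1)->(0,2)->EXIT | p4:(3,1)->(3,0)->EXIT
Exit steps: [2, 2, 1, 2, 2]
First to escape: p2 at step 1

Answer: 2 1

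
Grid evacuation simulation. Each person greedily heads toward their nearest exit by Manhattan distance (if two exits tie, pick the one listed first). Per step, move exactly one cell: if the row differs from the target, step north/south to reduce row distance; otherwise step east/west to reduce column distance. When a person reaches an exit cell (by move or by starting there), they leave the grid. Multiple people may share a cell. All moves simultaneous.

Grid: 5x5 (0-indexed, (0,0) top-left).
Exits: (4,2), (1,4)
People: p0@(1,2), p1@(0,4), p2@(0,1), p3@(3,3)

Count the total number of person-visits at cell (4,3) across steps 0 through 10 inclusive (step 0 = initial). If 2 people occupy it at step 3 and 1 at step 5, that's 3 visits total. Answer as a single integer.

Answer: 1

Derivation:
Step 0: p0@(1,2) p1@(0,4) p2@(0,1) p3@(3,3) -> at (4,3): 0 [-], cum=0
Step 1: p0@(1,3) p1@ESC p2@(1,1) p3@(4,3) -> at (4,3): 1 [p3], cum=1
Step 2: p0@ESC p1@ESC p2@(1,2) p3@ESC -> at (4,3): 0 [-], cum=1
Step 3: p0@ESC p1@ESC p2@(1,3) p3@ESC -> at (4,3): 0 [-], cum=1
Step 4: p0@ESC p1@ESC p2@ESC p3@ESC -> at (4,3): 0 [-], cum=1
Total visits = 1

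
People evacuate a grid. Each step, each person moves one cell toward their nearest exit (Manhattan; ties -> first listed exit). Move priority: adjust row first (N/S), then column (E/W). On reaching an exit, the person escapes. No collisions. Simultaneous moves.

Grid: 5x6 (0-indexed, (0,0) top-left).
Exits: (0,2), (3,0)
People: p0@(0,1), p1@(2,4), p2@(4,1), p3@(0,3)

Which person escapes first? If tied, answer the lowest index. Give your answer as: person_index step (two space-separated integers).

Step 1: p0:(0,1)->(0,2)->EXIT | p1:(2,4)->(1,4) | p2:(4,1)->(3,1) | p3:(0,3)->(0,2)->EXIT
Step 2: p0:escaped | p1:(1,4)->(0,4) | p2:(3,1)->(3,0)->EXIT | p3:escaped
Step 3: p0:escaped | p1:(0,4)->(0,3) | p2:escaped | p3:escaped
Step 4: p0:escaped | p1:(0,3)->(0,2)->EXIT | p2:escaped | p3:escaped
Exit steps: [1, 4, 2, 1]
First to escape: p0 at step 1

Answer: 0 1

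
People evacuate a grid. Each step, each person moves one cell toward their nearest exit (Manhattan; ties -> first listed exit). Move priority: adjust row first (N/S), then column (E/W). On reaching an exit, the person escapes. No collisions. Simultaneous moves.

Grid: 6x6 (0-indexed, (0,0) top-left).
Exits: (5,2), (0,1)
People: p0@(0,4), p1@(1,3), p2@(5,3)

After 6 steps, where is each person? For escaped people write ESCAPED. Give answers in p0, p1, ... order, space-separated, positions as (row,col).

Step 1: p0:(0,4)->(0,3) | p1:(1,3)->(0,3) | p2:(5,3)->(5,2)->EXIT
Step 2: p0:(0,3)->(0,2) | p1:(0,3)->(0,2) | p2:escaped
Step 3: p0:(0,2)->(0,1)->EXIT | p1:(0,2)->(0,1)->EXIT | p2:escaped

ESCAPED ESCAPED ESCAPED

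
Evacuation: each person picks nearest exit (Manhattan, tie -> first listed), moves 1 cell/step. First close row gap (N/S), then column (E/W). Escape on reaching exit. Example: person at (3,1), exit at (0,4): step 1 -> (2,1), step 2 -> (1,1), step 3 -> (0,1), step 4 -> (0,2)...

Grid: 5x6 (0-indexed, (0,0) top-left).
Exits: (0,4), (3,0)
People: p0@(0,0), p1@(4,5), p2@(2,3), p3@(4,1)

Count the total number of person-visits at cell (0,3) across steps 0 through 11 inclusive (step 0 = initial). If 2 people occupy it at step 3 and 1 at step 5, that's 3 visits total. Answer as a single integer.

Answer: 1

Derivation:
Step 0: p0@(0,0) p1@(4,5) p2@(2,3) p3@(4,1) -> at (0,3): 0 [-], cum=0
Step 1: p0@(1,0) p1@(3,5) p2@(1,3) p3@(3,1) -> at (0,3): 0 [-], cum=0
Step 2: p0@(2,0) p1@(2,5) p2@(0,3) p3@ESC -> at (0,3): 1 [p2], cum=1
Step 3: p0@ESC p1@(1,5) p2@ESC p3@ESC -> at (0,3): 0 [-], cum=1
Step 4: p0@ESC p1@(0,5) p2@ESC p3@ESC -> at (0,3): 0 [-], cum=1
Step 5: p0@ESC p1@ESC p2@ESC p3@ESC -> at (0,3): 0 [-], cum=1
Total visits = 1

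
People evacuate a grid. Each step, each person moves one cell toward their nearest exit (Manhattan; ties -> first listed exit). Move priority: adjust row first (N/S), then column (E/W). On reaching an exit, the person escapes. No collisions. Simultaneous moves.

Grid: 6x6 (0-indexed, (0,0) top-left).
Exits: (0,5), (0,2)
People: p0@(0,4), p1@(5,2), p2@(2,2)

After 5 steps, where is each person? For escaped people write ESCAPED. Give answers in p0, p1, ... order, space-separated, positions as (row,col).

Step 1: p0:(0,4)->(0,5)->EXIT | p1:(5,2)->(4,2) | p2:(2,2)->(1,2)
Step 2: p0:escaped | p1:(4,2)->(3,2) | p2:(1,2)->(0,2)->EXIT
Step 3: p0:escaped | p1:(3,2)->(2,2) | p2:escaped
Step 4: p0:escaped | p1:(2,2)->(1,2) | p2:escaped
Step 5: p0:escaped | p1:(1,2)->(0,2)->EXIT | p2:escaped

ESCAPED ESCAPED ESCAPED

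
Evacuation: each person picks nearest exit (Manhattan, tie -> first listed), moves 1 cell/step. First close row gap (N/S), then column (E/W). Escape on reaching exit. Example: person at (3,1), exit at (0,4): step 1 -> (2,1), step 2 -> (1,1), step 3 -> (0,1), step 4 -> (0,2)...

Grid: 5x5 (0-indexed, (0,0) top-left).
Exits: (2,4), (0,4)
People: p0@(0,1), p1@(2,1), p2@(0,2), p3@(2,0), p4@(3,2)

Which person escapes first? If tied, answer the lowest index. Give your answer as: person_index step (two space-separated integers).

Answer: 2 2

Derivation:
Step 1: p0:(0,1)->(0,2) | p1:(2,1)->(2,2) | p2:(0,2)->(0,3) | p3:(2,0)->(2,1) | p4:(3,2)->(2,2)
Step 2: p0:(0,2)->(0,3) | p1:(2,2)->(2,3) | p2:(0,3)->(0,4)->EXIT | p3:(2,1)->(2,2) | p4:(2,2)->(2,3)
Step 3: p0:(0,3)->(0,4)->EXIT | p1:(2,3)->(2,4)->EXIT | p2:escaped | p3:(2,2)->(2,3) | p4:(2,3)->(2,4)->EXIT
Step 4: p0:escaped | p1:escaped | p2:escaped | p3:(2,3)->(2,4)->EXIT | p4:escaped
Exit steps: [3, 3, 2, 4, 3]
First to escape: p2 at step 2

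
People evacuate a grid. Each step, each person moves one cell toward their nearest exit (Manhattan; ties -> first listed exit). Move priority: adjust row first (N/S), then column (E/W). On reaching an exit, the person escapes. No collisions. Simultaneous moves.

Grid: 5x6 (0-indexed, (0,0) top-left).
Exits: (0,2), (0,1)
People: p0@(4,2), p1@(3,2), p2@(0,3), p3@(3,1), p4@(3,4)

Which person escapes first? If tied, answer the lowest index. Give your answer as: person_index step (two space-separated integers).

Answer: 2 1

Derivation:
Step 1: p0:(4,2)->(3,2) | p1:(3,2)->(2,2) | p2:(0,3)->(0,2)->EXIT | p3:(3,1)->(2,1) | p4:(3,4)->(2,4)
Step 2: p0:(3,2)->(2,2) | p1:(2,2)->(1,2) | p2:escaped | p3:(2,1)->(1,1) | p4:(2,4)->(1,4)
Step 3: p0:(2,2)->(1,2) | p1:(1,2)->(0,2)->EXIT | p2:escaped | p3:(1,1)->(0,1)->EXIT | p4:(1,4)->(0,4)
Step 4: p0:(1,2)->(0,2)->EXIT | p1:escaped | p2:escaped | p3:escaped | p4:(0,4)->(0,3)
Step 5: p0:escaped | p1:escaped | p2:escaped | p3:escaped | p4:(0,3)->(0,2)->EXIT
Exit steps: [4, 3, 1, 3, 5]
First to escape: p2 at step 1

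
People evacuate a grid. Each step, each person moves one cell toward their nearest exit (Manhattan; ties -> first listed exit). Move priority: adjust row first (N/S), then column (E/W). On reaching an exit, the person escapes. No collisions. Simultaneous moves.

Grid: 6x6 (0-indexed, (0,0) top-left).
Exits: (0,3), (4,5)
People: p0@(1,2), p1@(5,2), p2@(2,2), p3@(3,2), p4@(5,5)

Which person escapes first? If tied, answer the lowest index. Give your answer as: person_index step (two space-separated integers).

Answer: 4 1

Derivation:
Step 1: p0:(1,2)->(0,2) | p1:(5,2)->(4,2) | p2:(2,2)->(1,2) | p3:(3,2)->(2,2) | p4:(5,5)->(4,5)->EXIT
Step 2: p0:(0,2)->(0,3)->EXIT | p1:(4,2)->(4,3) | p2:(1,2)->(0,2) | p3:(2,2)->(1,2) | p4:escaped
Step 3: p0:escaped | p1:(4,3)->(4,4) | p2:(0,2)->(0,3)->EXIT | p3:(1,2)->(0,2) | p4:escaped
Step 4: p0:escaped | p1:(4,4)->(4,5)->EXIT | p2:escaped | p3:(0,2)->(0,3)->EXIT | p4:escaped
Exit steps: [2, 4, 3, 4, 1]
First to escape: p4 at step 1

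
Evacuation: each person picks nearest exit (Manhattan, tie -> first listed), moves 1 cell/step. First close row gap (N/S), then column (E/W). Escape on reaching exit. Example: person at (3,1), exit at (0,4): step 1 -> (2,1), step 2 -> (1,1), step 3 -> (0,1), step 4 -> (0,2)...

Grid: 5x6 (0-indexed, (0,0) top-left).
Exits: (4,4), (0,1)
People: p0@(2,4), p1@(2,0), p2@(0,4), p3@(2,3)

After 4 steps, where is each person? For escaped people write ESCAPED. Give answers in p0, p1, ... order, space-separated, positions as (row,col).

Step 1: p0:(2,4)->(3,4) | p1:(2,0)->(1,0) | p2:(0,4)->(0,3) | p3:(2,3)->(3,3)
Step 2: p0:(3,4)->(4,4)->EXIT | p1:(1,0)->(0,0) | p2:(0,3)->(0,2) | p3:(3,3)->(4,3)
Step 3: p0:escaped | p1:(0,0)->(0,1)->EXIT | p2:(0,2)->(0,1)->EXIT | p3:(4,3)->(4,4)->EXIT

ESCAPED ESCAPED ESCAPED ESCAPED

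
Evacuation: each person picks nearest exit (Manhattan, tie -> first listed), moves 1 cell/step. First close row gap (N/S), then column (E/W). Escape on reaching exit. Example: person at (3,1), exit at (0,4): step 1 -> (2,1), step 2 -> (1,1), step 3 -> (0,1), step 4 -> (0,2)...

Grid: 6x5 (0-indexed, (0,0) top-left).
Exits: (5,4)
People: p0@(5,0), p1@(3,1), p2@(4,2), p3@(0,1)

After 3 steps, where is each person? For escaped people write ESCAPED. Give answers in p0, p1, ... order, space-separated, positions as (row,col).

Step 1: p0:(5,0)->(5,1) | p1:(3,1)->(4,1) | p2:(4,2)->(5,2) | p3:(0,1)->(1,1)
Step 2: p0:(5,1)->(5,2) | p1:(4,1)->(5,1) | p2:(5,2)->(5,3) | p3:(1,1)->(2,1)
Step 3: p0:(5,2)->(5,3) | p1:(5,1)->(5,2) | p2:(5,3)->(5,4)->EXIT | p3:(2,1)->(3,1)

(5,3) (5,2) ESCAPED (3,1)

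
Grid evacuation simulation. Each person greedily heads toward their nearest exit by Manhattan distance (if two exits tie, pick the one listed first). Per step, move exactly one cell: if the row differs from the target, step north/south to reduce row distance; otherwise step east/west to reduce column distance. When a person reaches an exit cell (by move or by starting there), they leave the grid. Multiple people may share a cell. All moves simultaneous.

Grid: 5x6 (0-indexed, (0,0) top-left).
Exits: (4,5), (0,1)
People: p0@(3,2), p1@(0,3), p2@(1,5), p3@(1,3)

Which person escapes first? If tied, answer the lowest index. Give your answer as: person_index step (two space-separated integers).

Step 1: p0:(3,2)->(4,2) | p1:(0,3)->(0,2) | p2:(1,5)->(2,5) | p3:(1,3)->(0,3)
Step 2: p0:(4,2)->(4,3) | p1:(0,2)->(0,1)->EXIT | p2:(2,5)->(3,5) | p3:(0,3)->(0,2)
Step 3: p0:(4,3)->(4,4) | p1:escaped | p2:(3,5)->(4,5)->EXIT | p3:(0,2)->(0,1)->EXIT
Step 4: p0:(4,4)->(4,5)->EXIT | p1:escaped | p2:escaped | p3:escaped
Exit steps: [4, 2, 3, 3]
First to escape: p1 at step 2

Answer: 1 2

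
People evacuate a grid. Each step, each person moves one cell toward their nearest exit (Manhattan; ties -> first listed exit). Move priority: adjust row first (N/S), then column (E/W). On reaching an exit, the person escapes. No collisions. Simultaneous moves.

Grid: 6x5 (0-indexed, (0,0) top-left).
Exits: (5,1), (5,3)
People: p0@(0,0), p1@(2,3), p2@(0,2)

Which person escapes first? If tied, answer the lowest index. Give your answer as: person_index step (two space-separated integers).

Answer: 1 3

Derivation:
Step 1: p0:(0,0)->(1,0) | p1:(2,3)->(3,3) | p2:(0,2)->(1,2)
Step 2: p0:(1,0)->(2,0) | p1:(3,3)->(4,3) | p2:(1,2)->(2,2)
Step 3: p0:(2,0)->(3,0) | p1:(4,3)->(5,3)->EXIT | p2:(2,2)->(3,2)
Step 4: p0:(3,0)->(4,0) | p1:escaped | p2:(3,2)->(4,2)
Step 5: p0:(4,0)->(5,0) | p1:escaped | p2:(4,2)->(5,2)
Step 6: p0:(5,0)->(5,1)->EXIT | p1:escaped | p2:(5,2)->(5,1)->EXIT
Exit steps: [6, 3, 6]
First to escape: p1 at step 3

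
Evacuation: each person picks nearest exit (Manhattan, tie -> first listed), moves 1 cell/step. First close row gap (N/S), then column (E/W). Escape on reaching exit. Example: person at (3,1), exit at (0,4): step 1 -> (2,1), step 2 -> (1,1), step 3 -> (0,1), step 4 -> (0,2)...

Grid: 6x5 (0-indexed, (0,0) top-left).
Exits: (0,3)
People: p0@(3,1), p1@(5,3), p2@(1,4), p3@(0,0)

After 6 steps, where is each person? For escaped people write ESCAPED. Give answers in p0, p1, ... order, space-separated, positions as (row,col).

Step 1: p0:(3,1)->(2,1) | p1:(5,3)->(4,3) | p2:(1,4)->(0,4) | p3:(0,0)->(0,1)
Step 2: p0:(2,1)->(1,1) | p1:(4,3)->(3,3) | p2:(0,4)->(0,3)->EXIT | p3:(0,1)->(0,2)
Step 3: p0:(1,1)->(0,1) | p1:(3,3)->(2,3) | p2:escaped | p3:(0,2)->(0,3)->EXIT
Step 4: p0:(0,1)->(0,2) | p1:(2,3)->(1,3) | p2:escaped | p3:escaped
Step 5: p0:(0,2)->(0,3)->EXIT | p1:(1,3)->(0,3)->EXIT | p2:escaped | p3:escaped

ESCAPED ESCAPED ESCAPED ESCAPED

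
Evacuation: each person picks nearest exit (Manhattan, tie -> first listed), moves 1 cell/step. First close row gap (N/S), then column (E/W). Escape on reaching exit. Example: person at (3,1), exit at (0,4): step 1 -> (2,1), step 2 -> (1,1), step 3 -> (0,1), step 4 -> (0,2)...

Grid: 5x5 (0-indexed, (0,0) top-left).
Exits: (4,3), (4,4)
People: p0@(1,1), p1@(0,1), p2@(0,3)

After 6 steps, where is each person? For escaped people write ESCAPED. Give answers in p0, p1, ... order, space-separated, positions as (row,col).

Step 1: p0:(1,1)->(2,1) | p1:(0,1)->(1,1) | p2:(0,3)->(1,3)
Step 2: p0:(2,1)->(3,1) | p1:(1,1)->(2,1) | p2:(1,3)->(2,3)
Step 3: p0:(3,1)->(4,1) | p1:(2,1)->(3,1) | p2:(2,3)->(3,3)
Step 4: p0:(4,1)->(4,2) | p1:(3,1)->(4,1) | p2:(3,3)->(4,3)->EXIT
Step 5: p0:(4,2)->(4,3)->EXIT | p1:(4,1)->(4,2) | p2:escaped
Step 6: p0:escaped | p1:(4,2)->(4,3)->EXIT | p2:escaped

ESCAPED ESCAPED ESCAPED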